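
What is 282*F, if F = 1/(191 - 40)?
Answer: 282/151 ≈ 1.8675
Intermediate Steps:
F = 1/151 ≈ 0.0066225
282*F = 282*(1/151) = 282/151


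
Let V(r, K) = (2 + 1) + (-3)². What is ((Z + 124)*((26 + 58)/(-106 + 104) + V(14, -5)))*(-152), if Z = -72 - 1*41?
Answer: 50160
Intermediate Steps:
Z = -113 (Z = -72 - 41 = -113)
V(r, K) = 12 (V(r, K) = 3 + 9 = 12)
((Z + 124)*((26 + 58)/(-106 + 104) + V(14, -5)))*(-152) = ((-113 + 124)*((26 + 58)/(-106 + 104) + 12))*(-152) = (11*(84/(-2) + 12))*(-152) = (11*(84*(-½) + 12))*(-152) = (11*(-42 + 12))*(-152) = (11*(-30))*(-152) = -330*(-152) = 50160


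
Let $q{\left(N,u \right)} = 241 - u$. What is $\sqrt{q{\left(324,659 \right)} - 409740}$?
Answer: $i \sqrt{410158} \approx 640.44 i$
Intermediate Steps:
$\sqrt{q{\left(324,659 \right)} - 409740} = \sqrt{\left(241 - 659\right) - 409740} = \sqrt{-418 - 409740} = \sqrt{-410158} = i \sqrt{410158}$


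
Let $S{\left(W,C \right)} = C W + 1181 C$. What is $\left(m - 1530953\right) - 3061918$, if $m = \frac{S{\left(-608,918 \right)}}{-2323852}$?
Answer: $- \frac{5336576492553}{1161926} \approx -4.5929 \cdot 10^{6}$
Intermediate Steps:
$S{\left(W,C \right)} = 1181 C + C W$
$m = - \frac{263007}{1161926}$ ($m = \frac{918 \left(1181 - 608\right)}{-2323852} = 918 \cdot 573 \left(- \frac{1}{2323852}\right) = 526014 \left(- \frac{1}{2323852}\right) = - \frac{263007}{1161926} \approx -0.22635$)
$\left(m - 1530953\right) - 3061918 = \left(- \frac{263007}{1161926} - 1530953\right) - 3061918 = - \frac{1778854358485}{1161926} - 3061918 = - \frac{5336576492553}{1161926}$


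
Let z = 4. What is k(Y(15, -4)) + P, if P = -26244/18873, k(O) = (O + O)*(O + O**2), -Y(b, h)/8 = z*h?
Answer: 984907452/233 ≈ 4.2271e+6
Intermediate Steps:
Y(b, h) = -32*h
k(O) = 2*O*(O + O**2) (k(O) = (2*O)*(O + O**2) = 2*O*(O + O**2))
P = -324/233 (P = -26244*1/18873 = -324/233 ≈ -1.3906)
k(Y(15, -4)) + P = 2*(-32*(-4))**2*(1 - 32*(-4)) - 324/233 = 2*128**2*(1 + 128) - 324/233 = 2*16384*129 - 324/233 = 4227072 - 324/233 = 984907452/233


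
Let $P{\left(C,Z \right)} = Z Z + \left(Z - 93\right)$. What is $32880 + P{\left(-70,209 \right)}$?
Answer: $76677$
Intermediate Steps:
$P{\left(C,Z \right)} = -93 + Z + Z^{2}$ ($P{\left(C,Z \right)} = Z^{2} + \left(-93 + Z\right) = -93 + Z + Z^{2}$)
$32880 + P{\left(-70,209 \right)} = 32880 + \left(-93 + 209 + 209^{2}\right) = 32880 + \left(-93 + 209 + 43681\right) = 32880 + 43797 = 76677$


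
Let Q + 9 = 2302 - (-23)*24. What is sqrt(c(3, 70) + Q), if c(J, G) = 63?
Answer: 2*sqrt(727) ≈ 53.926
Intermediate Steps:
Q = 2845 (Q = -9 + (2302 - (-23)*24) = -9 + (2302 - 1*(-552)) = -9 + (2302 + 552) = -9 + 2854 = 2845)
sqrt(c(3, 70) + Q) = sqrt(63 + 2845) = sqrt(2908) = 2*sqrt(727)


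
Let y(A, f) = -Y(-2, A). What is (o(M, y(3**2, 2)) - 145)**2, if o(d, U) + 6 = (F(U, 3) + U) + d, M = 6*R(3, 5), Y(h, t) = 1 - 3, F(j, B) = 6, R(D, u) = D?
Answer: 15625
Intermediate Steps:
Y(h, t) = -2
y(A, f) = 2 (y(A, f) = -1*(-2) = 2)
M = 18 (M = 6*3 = 18)
o(d, U) = U + d (o(d, U) = -6 + ((6 + U) + d) = -6 + (6 + U + d) = U + d)
(o(M, y(3**2, 2)) - 145)**2 = ((2 + 18) - 145)**2 = (20 - 145)**2 = (-125)**2 = 15625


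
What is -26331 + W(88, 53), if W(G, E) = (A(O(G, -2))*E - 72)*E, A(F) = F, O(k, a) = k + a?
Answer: 211427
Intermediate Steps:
O(k, a) = a + k
W(G, E) = E*(-72 + E*(-2 + G)) (W(G, E) = ((-2 + G)*E - 72)*E = (E*(-2 + G) - 72)*E = (-72 + E*(-2 + G))*E = E*(-72 + E*(-2 + G)))
-26331 + W(88, 53) = -26331 + 53*(-72 + 53*(-2 + 88)) = -26331 + 53*(-72 + 53*86) = -26331 + 53*(-72 + 4558) = -26331 + 53*4486 = -26331 + 237758 = 211427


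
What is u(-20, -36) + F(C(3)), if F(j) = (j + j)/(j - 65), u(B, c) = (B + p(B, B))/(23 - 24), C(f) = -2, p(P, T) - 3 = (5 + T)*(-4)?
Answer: -2877/67 ≈ -42.940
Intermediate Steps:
p(P, T) = -17 - 4*T (p(P, T) = 3 + (5 + T)*(-4) = 3 + (-20 - 4*T) = -17 - 4*T)
u(B, c) = 17 + 3*B (u(B, c) = (B + (-17 - 4*B))/(23 - 24) = (-17 - 3*B)/(-1) = (-17 - 3*B)*(-1) = 17 + 3*B)
F(j) = 2*j/(-65 + j) (F(j) = (2*j)/(-65 + j) = 2*j/(-65 + j))
u(-20, -36) + F(C(3)) = (17 + 3*(-20)) + 2*(-2)/(-65 - 2) = (17 - 60) + 2*(-2)/(-67) = -43 + 2*(-2)*(-1/67) = -43 + 4/67 = -2877/67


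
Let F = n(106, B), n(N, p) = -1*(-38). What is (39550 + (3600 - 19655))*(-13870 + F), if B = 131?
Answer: -324982840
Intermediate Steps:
n(N, p) = 38
F = 38
(39550 + (3600 - 19655))*(-13870 + F) = (39550 + (3600 - 19655))*(-13870 + 38) = (39550 - 16055)*(-13832) = 23495*(-13832) = -324982840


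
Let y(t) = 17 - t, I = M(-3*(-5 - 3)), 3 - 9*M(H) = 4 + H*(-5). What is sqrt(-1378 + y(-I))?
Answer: I*sqrt(12130)/3 ≈ 36.712*I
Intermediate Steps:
M(H) = -1/9 + 5*H/9 (M(H) = 1/3 - (4 + H*(-5))/9 = 1/3 - (4 - 5*H)/9 = 1/3 + (-4/9 + 5*H/9) = -1/9 + 5*H/9)
I = 119/9 (I = -1/9 + 5*(-3*(-5 - 3))/9 = -1/9 + 5*(-3*(-8))/9 = -1/9 + (5/9)*24 = -1/9 + 40/3 = 119/9 ≈ 13.222)
sqrt(-1378 + y(-I)) = sqrt(-1378 + (17 - (-1)*119/9)) = sqrt(-1378 + (17 - 1*(-119/9))) = sqrt(-1378 + (17 + 119/9)) = sqrt(-1378 + 272/9) = sqrt(-12130/9) = I*sqrt(12130)/3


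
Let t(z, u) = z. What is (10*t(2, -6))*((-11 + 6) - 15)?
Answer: -400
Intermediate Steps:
(10*t(2, -6))*((-11 + 6) - 15) = (10*2)*((-11 + 6) - 15) = 20*(-5 - 15) = 20*(-20) = -400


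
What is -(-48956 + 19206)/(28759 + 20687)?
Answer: 14875/24723 ≈ 0.60167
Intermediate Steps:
-(-48956 + 19206)/(28759 + 20687) = -(-29750)/49446 = -1*(-14875/24723) = 14875/24723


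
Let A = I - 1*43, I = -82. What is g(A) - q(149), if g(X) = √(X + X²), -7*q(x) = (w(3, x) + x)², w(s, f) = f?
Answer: 88804/7 + 10*√155 ≈ 12811.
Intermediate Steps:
A = -125 (A = -82 - 1*43 = -82 - 43 = -125)
q(x) = -4*x²/7 (q(x) = -(x + x)²/7 = -4*x²/7)
g(A) - q(149) = √(-125*(1 - 125)) - (-4)*149²/7 = √(-125*(-124)) - (-4)*22201/7 = √15500 - 1*(-88804/7) = 10*√155 + 88804/7 = 88804/7 + 10*√155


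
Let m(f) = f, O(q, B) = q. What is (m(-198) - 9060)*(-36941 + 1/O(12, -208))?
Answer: 683998013/2 ≈ 3.4200e+8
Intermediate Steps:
(m(-198) - 9060)*(-36941 + 1/O(12, -208)) = (-198 - 9060)*(-36941 + 1/12) = -9258*(-36941 + 1/12) = -9258*(-443291/12) = 683998013/2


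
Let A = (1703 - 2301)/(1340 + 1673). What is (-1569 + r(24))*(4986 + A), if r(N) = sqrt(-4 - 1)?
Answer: -1024776660/131 + 653140*I*sqrt(5)/131 ≈ -7.8227e+6 + 11149.0*I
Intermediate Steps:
A = -26/131 (A = -598/3013 = -598*1/3013 = -26/131 ≈ -0.19847)
r(N) = I*sqrt(5) (r(N) = sqrt(-5) = I*sqrt(5))
(-1569 + r(24))*(4986 + A) = (-1569 + I*sqrt(5))*(4986 - 26/131) = (-1569 + I*sqrt(5))*(653140/131) = -1024776660/131 + 653140*I*sqrt(5)/131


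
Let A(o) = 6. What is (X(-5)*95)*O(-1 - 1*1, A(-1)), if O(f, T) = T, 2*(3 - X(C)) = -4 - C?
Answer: 1425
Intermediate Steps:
X(C) = 5 + C/2 (X(C) = 3 - (-4 - C)/2 = 3 + (2 + C/2) = 5 + C/2)
(X(-5)*95)*O(-1 - 1*1, A(-1)) = ((5 + (½)*(-5))*95)*6 = ((5 - 5/2)*95)*6 = ((5/2)*95)*6 = (475/2)*6 = 1425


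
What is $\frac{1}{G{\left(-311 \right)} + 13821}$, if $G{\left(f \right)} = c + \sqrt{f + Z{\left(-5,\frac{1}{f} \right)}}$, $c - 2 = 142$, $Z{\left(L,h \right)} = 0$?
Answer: $\frac{13965}{195021536} - \frac{i \sqrt{311}}{195021536} \approx 7.1608 \cdot 10^{-5} - 9.0427 \cdot 10^{-8} i$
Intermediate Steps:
$c = 144$ ($c = 2 + 142 = 144$)
$G{\left(f \right)} = 144 + \sqrt{f}$ ($G{\left(f \right)} = 144 + \sqrt{f + 0} = 144 + \sqrt{f}$)
$\frac{1}{G{\left(-311 \right)} + 13821} = \frac{1}{\left(144 + \sqrt{-311}\right) + 13821} = \frac{1}{\left(144 + i \sqrt{311}\right) + 13821} = \frac{1}{13965 + i \sqrt{311}}$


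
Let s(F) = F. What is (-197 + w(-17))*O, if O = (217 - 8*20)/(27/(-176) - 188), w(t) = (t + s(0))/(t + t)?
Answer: 1971288/33115 ≈ 59.529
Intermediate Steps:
w(t) = ½ (w(t) = (t + 0)/(t + t) = t/((2*t)) = t*(1/(2*t)) = ½)
O = -10032/33115 (O = (217 - 160)/(27*(-1/176) - 188) = 57/(-27/176 - 188) = 57/(-33115/176) = 57*(-176/33115) = -10032/33115 ≈ -0.30294)
(-197 + w(-17))*O = (-197 + ½)*(-10032/33115) = -393/2*(-10032/33115) = 1971288/33115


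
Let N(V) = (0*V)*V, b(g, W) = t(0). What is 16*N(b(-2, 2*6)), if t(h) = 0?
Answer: 0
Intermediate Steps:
b(g, W) = 0
N(V) = 0 (N(V) = 0*V = 0)
16*N(b(-2, 2*6)) = 16*0 = 0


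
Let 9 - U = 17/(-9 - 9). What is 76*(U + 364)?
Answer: 255778/9 ≈ 28420.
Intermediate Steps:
U = 179/18 (U = 9 - 17/(-9 - 9) = 9 - 17/(-18) = 9 - (-1)*17/18 = 9 - 1*(-17/18) = 9 + 17/18 = 179/18 ≈ 9.9444)
76*(U + 364) = 76*(179/18 + 364) = 76*(6731/18) = 255778/9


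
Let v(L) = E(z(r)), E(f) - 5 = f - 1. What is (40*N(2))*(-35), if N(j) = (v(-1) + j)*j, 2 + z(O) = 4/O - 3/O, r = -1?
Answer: -8400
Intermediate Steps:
z(O) = -2 + 1/O (z(O) = -2 + (4/O - 3/O) = -2 + 1/O)
E(f) = 4 + f (E(f) = 5 + (f - 1) = 5 + (-1 + f) = 4 + f)
v(L) = 1 (v(L) = 4 + (-2 + 1/(-1)) = 4 + (-2 - 1) = 4 - 3 = 1)
N(j) = j*(1 + j) (N(j) = (1 + j)*j = j*(1 + j))
(40*N(2))*(-35) = (40*(2*(1 + 2)))*(-35) = (40*(2*3))*(-35) = (40*6)*(-35) = 240*(-35) = -8400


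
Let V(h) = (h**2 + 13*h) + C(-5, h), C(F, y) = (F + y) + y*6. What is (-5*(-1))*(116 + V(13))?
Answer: 2700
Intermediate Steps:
C(F, y) = F + 7*y (C(F, y) = (F + y) + 6*y = F + 7*y)
V(h) = -5 + h**2 + 20*h (V(h) = (h**2 + 13*h) + (-5 + 7*h) = -5 + h**2 + 20*h)
(-5*(-1))*(116 + V(13)) = (-5*(-1))*(116 + (-5 + 13**2 + 20*13)) = 5*(116 + (-5 + 169 + 260)) = 5*(116 + 424) = 5*540 = 2700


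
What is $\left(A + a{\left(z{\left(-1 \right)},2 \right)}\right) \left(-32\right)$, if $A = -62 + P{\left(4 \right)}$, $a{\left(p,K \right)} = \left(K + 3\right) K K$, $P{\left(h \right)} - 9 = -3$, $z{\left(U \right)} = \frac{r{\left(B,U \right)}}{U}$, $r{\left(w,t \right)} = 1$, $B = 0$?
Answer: $1152$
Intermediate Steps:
$z{\left(U \right)} = \frac{1}{U}$ ($z{\left(U \right)} = 1 \frac{1}{U} = \frac{1}{U}$)
$P{\left(h \right)} = 6$ ($P{\left(h \right)} = 9 - 3 = 6$)
$a{\left(p,K \right)} = K^{2} \left(3 + K\right)$ ($a{\left(p,K \right)} = \left(3 + K\right) K K = K \left(3 + K\right) K = K^{2} \left(3 + K\right)$)
$A = -56$ ($A = -62 + 6 = -56$)
$\left(A + a{\left(z{\left(-1 \right)},2 \right)}\right) \left(-32\right) = \left(-56 + 2^{2} \left(3 + 2\right)\right) \left(-32\right) = \left(-56 + 4 \cdot 5\right) \left(-32\right) = \left(-56 + 20\right) \left(-32\right) = \left(-36\right) \left(-32\right) = 1152$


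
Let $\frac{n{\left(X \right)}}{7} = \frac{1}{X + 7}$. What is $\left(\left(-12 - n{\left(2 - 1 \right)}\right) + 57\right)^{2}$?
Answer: $\frac{124609}{64} \approx 1947.0$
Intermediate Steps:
$n{\left(X \right)} = \frac{7}{7 + X}$ ($n{\left(X \right)} = \frac{7}{X + 7} = \frac{7}{7 + X}$)
$\left(\left(-12 - n{\left(2 - 1 \right)}\right) + 57\right)^{2} = \left(\left(-12 - \frac{7}{7 + \left(2 - 1\right)}\right) + 57\right)^{2} = \left(\left(-12 - \frac{7}{7 + 1}\right) + 57\right)^{2} = \left(\left(-12 - \frac{7}{8}\right) + 57\right)^{2} = \left(- \frac{103}{8} + 57\right)^{2} = \left(\frac{353}{8}\right)^{2} = \frac{124609}{64}$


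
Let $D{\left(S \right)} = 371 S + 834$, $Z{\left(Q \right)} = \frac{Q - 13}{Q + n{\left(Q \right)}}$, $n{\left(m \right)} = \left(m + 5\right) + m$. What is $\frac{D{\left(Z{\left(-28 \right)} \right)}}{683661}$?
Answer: $\frac{81097}{54009219} \approx 0.0015015$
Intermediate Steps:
$n{\left(m \right)} = 5 + 2 m$ ($n{\left(m \right)} = \left(5 + m\right) + m = 5 + 2 m$)
$Z{\left(Q \right)} = \frac{-13 + Q}{5 + 3 Q}$ ($Z{\left(Q \right)} = \frac{Q - 13}{Q + \left(5 + 2 Q\right)} = \frac{-13 + Q}{5 + 3 Q}$)
$D{\left(S \right)} = 834 + 371 S$
$\frac{D{\left(Z{\left(-28 \right)} \right)}}{683661} = \frac{834 + 371 \frac{-13 - 28}{5 + 3 \left(-28\right)}}{683661} = \left(834 + 371 \frac{1}{5 - 84} \left(-41\right)\right) \frac{1}{683661} = \left(834 + 371 \frac{1}{-79} \left(-41\right)\right) \frac{1}{683661} = \left(834 + 371 \left(\left(- \frac{1}{79}\right) \left(-41\right)\right)\right) \frac{1}{683661} = \left(834 + 371 \cdot \frac{41}{79}\right) \frac{1}{683661} = \left(834 + \frac{15211}{79}\right) \frac{1}{683661} = \frac{81097}{79} \cdot \frac{1}{683661} = \frac{81097}{54009219}$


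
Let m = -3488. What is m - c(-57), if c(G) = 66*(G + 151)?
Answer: -9692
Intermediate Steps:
c(G) = 9966 + 66*G (c(G) = 66*(151 + G) = 9966 + 66*G)
m - c(-57) = -3488 - (9966 + 66*(-57)) = -3488 - (9966 - 3762) = -3488 - 1*6204 = -3488 - 6204 = -9692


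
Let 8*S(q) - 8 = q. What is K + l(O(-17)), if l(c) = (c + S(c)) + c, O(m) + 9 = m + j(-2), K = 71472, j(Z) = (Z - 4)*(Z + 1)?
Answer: 142861/2 ≈ 71431.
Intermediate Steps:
j(Z) = (1 + Z)*(-4 + Z) (j(Z) = (-4 + Z)*(1 + Z) = (1 + Z)*(-4 + Z))
O(m) = -3 + m (O(m) = -9 + (m + (-4 + (-2)² - 3*(-2))) = -9 + (m + (-4 + 4 + 6)) = -9 + (m + 6) = -9 + (6 + m) = -3 + m)
S(q) = 1 + q/8
l(c) = 1 + 17*c/8 (l(c) = (c + (1 + c/8)) + c = (1 + 9*c/8) + c = 1 + 17*c/8)
K + l(O(-17)) = 71472 + (1 + 17*(-3 - 17)/8) = 71472 + (1 + (17/8)*(-20)) = 71472 + (1 - 85/2) = 71472 - 83/2 = 142861/2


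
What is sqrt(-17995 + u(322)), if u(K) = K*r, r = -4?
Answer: I*sqrt(19283) ≈ 138.86*I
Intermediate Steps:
u(K) = -4*K (u(K) = K*(-4) = -4*K)
sqrt(-17995 + u(322)) = sqrt(-17995 - 4*322) = sqrt(-17995 - 1288) = sqrt(-19283) = I*sqrt(19283)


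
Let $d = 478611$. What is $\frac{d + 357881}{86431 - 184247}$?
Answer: $- \frac{209123}{24454} \approx -8.5517$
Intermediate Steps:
$\frac{d + 357881}{86431 - 184247} = \frac{478611 + 357881}{86431 - 184247} = \frac{836492}{-97816} = 836492 \left(- \frac{1}{97816}\right) = - \frac{209123}{24454}$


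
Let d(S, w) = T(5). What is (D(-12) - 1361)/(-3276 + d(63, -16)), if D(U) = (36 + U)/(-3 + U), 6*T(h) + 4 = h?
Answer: 40878/98275 ≈ 0.41596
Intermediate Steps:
T(h) = -⅔ + h/6
D(U) = (36 + U)/(-3 + U)
d(S, w) = ⅙ (d(S, w) = -⅔ + (⅙)*5 = -⅔ + ⅚ = ⅙)
(D(-12) - 1361)/(-3276 + d(63, -16)) = ((36 - 12)/(-3 - 12) - 1361)/(-3276 + ⅙) = (24/(-15) - 1361)/(-19655/6) = (-1/15*24 - 1361)*(-6/19655) = (-8/5 - 1361)*(-6/19655) = -6813/5*(-6/19655) = 40878/98275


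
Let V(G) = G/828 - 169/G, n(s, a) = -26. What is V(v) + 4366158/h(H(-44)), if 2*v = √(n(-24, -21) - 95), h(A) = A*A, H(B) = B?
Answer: 2183079/968 + 559849*I/18216 ≈ 2255.2 + 30.734*I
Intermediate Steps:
h(A) = A²
v = 11*I/2 (v = √(-26 - 95)/2 = √(-121)/2 = (11*I)/2 = 11*I/2 ≈ 5.5*I)
V(G) = -169/G + G/828 (V(G) = G*(1/828) - 169/G = G/828 - 169/G = -169/G + G/828)
V(v) + 4366158/h(H(-44)) = (-169*(-2*I/11) + (11*I/2)/828) + 4366158/((-44)²) = (-(-338)*I/11 + 11*I/1656) + 4366158/1936 = (338*I/11 + 11*I/1656) + 4366158*(1/1936) = 559849*I/18216 + 2183079/968 = 2183079/968 + 559849*I/18216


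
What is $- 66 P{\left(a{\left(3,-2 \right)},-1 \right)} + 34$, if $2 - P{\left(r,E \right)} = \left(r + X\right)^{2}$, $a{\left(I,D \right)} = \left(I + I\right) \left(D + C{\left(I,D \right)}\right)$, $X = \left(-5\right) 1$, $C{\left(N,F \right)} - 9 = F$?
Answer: $41152$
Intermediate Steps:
$C{\left(N,F \right)} = 9 + F$
$X = -5$
$a{\left(I,D \right)} = 2 I \left(9 + 2 D\right)$ ($a{\left(I,D \right)} = \left(I + I\right) \left(D + \left(9 + D\right)\right) = 2 I \left(9 + 2 D\right)$)
$P{\left(r,E \right)} = 2 - \left(-5 + r\right)^{2}$ ($P{\left(r,E \right)} = 2 - \left(r - 5\right)^{2} = 2 - \left(-5 + r\right)^{2}$)
$- 66 P{\left(a{\left(3,-2 \right)},-1 \right)} + 34 = - 66 \left(2 - \left(-5 + 2 \cdot 3 \left(9 + 2 \left(-2\right)\right)\right)^{2}\right) + 34 = - 66 \left(2 - \left(-5 + 2 \cdot 3 \left(9 - 4\right)\right)^{2}\right) + 34 = - 66 \left(2 - \left(-5 + 2 \cdot 3 \cdot 5\right)^{2}\right) + 34 = - 66 \left(2 - \left(-5 + 30\right)^{2}\right) + 34 = - 66 \left(2 - 25^{2}\right) + 34 = - 66 \left(2 - 625\right) + 34 = \left(-66\right) \left(-623\right) + 34 = 41118 + 34 = 41152$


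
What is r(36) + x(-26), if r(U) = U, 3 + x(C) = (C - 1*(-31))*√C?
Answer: 33 + 5*I*√26 ≈ 33.0 + 25.495*I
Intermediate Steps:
x(C) = -3 + √C*(31 + C) (x(C) = -3 + (C - 1*(-31))*√C = -3 + (C + 31)*√C = -3 + (31 + C)*√C = -3 + √C*(31 + C))
r(36) + x(-26) = 36 + (-3 + (-26)^(3/2) + 31*√(-26)) = 36 + (-3 - 26*I*√26 + 31*(I*√26)) = 36 + (-3 - 26*I*√26 + 31*I*√26) = 36 + (-3 + 5*I*√26) = 33 + 5*I*√26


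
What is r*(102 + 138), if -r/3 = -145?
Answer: 104400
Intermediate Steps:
r = 435 (r = -3*(-145) = 435)
r*(102 + 138) = 435*(102 + 138) = 435*240 = 104400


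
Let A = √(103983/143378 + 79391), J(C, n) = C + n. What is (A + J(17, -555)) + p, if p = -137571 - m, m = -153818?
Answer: 15709 + 7*√33307665587882/143378 ≈ 15991.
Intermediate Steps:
p = 16247 (p = -137571 - 1*(-153818) = -137571 + 153818 = 16247)
A = 7*√33307665587882/143378 (A = √(103983*(1/143378) + 79391) = √(103983/143378 + 79391) = √(11383026781/143378) = 7*√33307665587882/143378 ≈ 281.77)
(A + J(17, -555)) + p = (7*√33307665587882/143378 + (17 - 555)) + 16247 = (7*√33307665587882/143378 - 538) + 16247 = (-538 + 7*√33307665587882/143378) + 16247 = 15709 + 7*√33307665587882/143378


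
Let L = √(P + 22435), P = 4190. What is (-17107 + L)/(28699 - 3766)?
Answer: -17107/24933 + 5*√1065/24933 ≈ -0.67957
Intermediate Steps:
L = 5*√1065 (L = √(4190 + 22435) = √26625 = 5*√1065 ≈ 163.17)
(-17107 + L)/(28699 - 3766) = (-17107 + 5*√1065)/(28699 - 3766) = (-17107 + 5*√1065)/24933 = (-17107 + 5*√1065)*(1/24933) = -17107/24933 + 5*√1065/24933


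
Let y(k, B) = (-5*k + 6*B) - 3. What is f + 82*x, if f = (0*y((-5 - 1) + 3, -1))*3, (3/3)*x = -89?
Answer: -7298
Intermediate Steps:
x = -89
y(k, B) = -3 - 5*k + 6*B
f = 0 (f = (0*(-3 - 5*((-5 - 1) + 3) + 6*(-1)))*3 = (0*(-3 - 5*(-6 + 3) - 6))*3 = (0*(-3 - 5*(-3) - 6))*3 = (0*(-3 + 15 - 6))*3 = (0*6)*3 = 0*3 = 0)
f + 82*x = 0 + 82*(-89) = 0 - 7298 = -7298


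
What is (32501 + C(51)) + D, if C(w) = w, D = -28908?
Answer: 3644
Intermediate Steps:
(32501 + C(51)) + D = (32501 + 51) - 28908 = 32552 - 28908 = 3644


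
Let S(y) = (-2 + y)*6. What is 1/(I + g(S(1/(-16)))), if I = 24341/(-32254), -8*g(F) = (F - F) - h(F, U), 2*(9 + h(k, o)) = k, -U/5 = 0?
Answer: -2064256/5476685 ≈ -0.37692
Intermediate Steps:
U = 0 (U = -5*0 = 0)
h(k, o) = -9 + k/2
S(y) = -12 + 6*y
g(F) = -9/8 + F/16 (g(F) = -((F - F) - (-9 + F/2))/8 = -(0 + (9 - F/2))/8 = -(9 - F/2)/8 = -9/8 + F/16)
I = -24341/32254 (I = 24341*(-1/32254) = -24341/32254 ≈ -0.75467)
1/(I + g(S(1/(-16)))) = 1/(-24341/32254 + (-9/8 + (-12 + 6/(-16))/16)) = 1/(-24341/32254 + (-9/8 + (-12 + 6*(-1/16))/16)) = 1/(-24341/32254 + (-9/8 + (-12 - 3/8)/16)) = 1/(-24341/32254 + (-9/8 + (1/16)*(-99/8))) = 1/(-24341/32254 + (-9/8 - 99/128)) = 1/(-24341/32254 - 243/128) = 1/(-5476685/2064256) = -2064256/5476685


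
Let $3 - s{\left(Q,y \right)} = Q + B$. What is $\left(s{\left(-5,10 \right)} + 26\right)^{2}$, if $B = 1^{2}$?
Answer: $1089$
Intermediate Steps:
$B = 1$
$s{\left(Q,y \right)} = 2 - Q$ ($s{\left(Q,y \right)} = 3 - \left(Q + 1\right) = 3 - \left(1 + Q\right) = 2 - Q$)
$\left(s{\left(-5,10 \right)} + 26\right)^{2} = \left(\left(2 - -5\right) + 26\right)^{2} = \left(\left(2 + 5\right) + 26\right)^{2} = \left(7 + 26\right)^{2} = 33^{2} = 1089$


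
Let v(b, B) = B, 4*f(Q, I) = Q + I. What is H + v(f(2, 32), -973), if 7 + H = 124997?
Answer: 124017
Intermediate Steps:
H = 124990 (H = -7 + 124997 = 124990)
f(Q, I) = I/4 + Q/4 (f(Q, I) = (Q + I)/4 = (I + Q)/4 = I/4 + Q/4)
H + v(f(2, 32), -973) = 124990 - 973 = 124017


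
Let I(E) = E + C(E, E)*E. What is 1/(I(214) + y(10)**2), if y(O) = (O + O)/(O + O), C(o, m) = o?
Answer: 1/46011 ≈ 2.1734e-5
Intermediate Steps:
I(E) = E + E**2 (I(E) = E + E*E = E + E**2)
y(O) = 1 (y(O) = (2*O)/((2*O)) = (2*O)*(1/(2*O)) = 1)
1/(I(214) + y(10)**2) = 1/(214*(1 + 214) + 1**2) = 1/(214*215 + 1) = 1/(46010 + 1) = 1/46011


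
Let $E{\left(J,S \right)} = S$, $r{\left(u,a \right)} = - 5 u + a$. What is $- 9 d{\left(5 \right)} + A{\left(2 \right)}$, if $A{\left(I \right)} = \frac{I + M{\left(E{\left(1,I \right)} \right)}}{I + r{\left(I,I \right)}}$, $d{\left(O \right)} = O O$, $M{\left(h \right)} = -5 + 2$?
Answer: $- \frac{1349}{6} \approx -224.83$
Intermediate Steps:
$r{\left(u,a \right)} = a - 5 u$
$M{\left(h \right)} = -3$
$d{\left(O \right)} = O^{2}$
$A{\left(I \right)} = - \frac{-3 + I}{3 I}$ ($A{\left(I \right)} = \frac{I - 3}{I + \left(I - 5 I\right)} = \frac{-3 + I}{I - 4 I} = \frac{-3 + I}{\left(-3\right) I} = \left(-3 + I\right) \left(- \frac{1}{3 I}\right) = - \frac{-3 + I}{3 I}$)
$- 9 d{\left(5 \right)} + A{\left(2 \right)} = - 9 \cdot 5^{2} + \frac{3 - 2}{3 \cdot 2} = \left(-9\right) 25 + \frac{1}{3} \cdot \frac{1}{2} \left(3 - 2\right) = -225 + \frac{1}{3} \cdot \frac{1}{2} \cdot 1 = -225 + \frac{1}{6} = - \frac{1349}{6}$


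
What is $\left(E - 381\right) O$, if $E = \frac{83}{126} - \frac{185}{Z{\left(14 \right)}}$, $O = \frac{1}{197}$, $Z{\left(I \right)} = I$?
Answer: $- \frac{3542}{1773} \approx -1.9977$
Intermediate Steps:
$O = \frac{1}{197} \approx 0.0050761$
$E = - \frac{113}{9}$ ($E = \frac{83}{126} - \frac{185}{14} = - \frac{113}{9} \approx -12.556$)
$\left(E - 381\right) O = \left(- \frac{113}{9} - 381\right) \frac{1}{197} = \left(- \frac{3542}{9}\right) \frac{1}{197} = - \frac{3542}{1773}$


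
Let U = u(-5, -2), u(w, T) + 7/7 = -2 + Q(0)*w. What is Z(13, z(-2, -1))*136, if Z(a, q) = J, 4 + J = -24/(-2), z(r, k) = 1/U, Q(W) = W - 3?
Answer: 1088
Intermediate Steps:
Q(W) = -3 + W
u(w, T) = -3 - 3*w (u(w, T) = -1 + (-2 + (-3 + 0)*w) = -1 + (-2 - 3*w) = -3 - 3*w)
U = 12 (U = -3 - 3*(-5) = -3 + 15 = 12)
z(r, k) = 1/12
J = 8 (J = -4 - 24/(-2) = -4 - 24*(-½) = -4 + 12 = 8)
Z(a, q) = 8
Z(13, z(-2, -1))*136 = 8*136 = 1088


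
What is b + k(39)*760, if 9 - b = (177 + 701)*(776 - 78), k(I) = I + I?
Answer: -553555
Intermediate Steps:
k(I) = 2*I
b = -612835 (b = 9 - (177 + 701)*(776 - 78) = 9 - 878*698 = 9 - 1*612844 = 9 - 612844 = -612835)
b + k(39)*760 = -612835 + (2*39)*760 = -612835 + 78*760 = -612835 + 59280 = -553555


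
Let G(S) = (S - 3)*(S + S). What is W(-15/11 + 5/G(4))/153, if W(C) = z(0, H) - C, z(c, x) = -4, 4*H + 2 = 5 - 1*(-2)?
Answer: -287/13464 ≈ -0.021316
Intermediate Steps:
H = 5/4 (H = -1/2 + (5 - 1*(-2))/4 = -1/2 + (5 + 2)/4 = -1/2 + (1/4)*7 = -1/2 + 7/4 = 5/4 ≈ 1.2500)
G(S) = 2*S*(-3 + S) (G(S) = (-3 + S)*(2*S) = 2*S*(-3 + S))
W(C) = -4 - C
W(-15/11 + 5/G(4))/153 = (-4 - (-15/11 + 5/((2*4*(-3 + 4)))))/153 = (-4 - (-15*1/11 + 5/((2*4*1))))*(1/153) = (-4 - (-15/11 + 5/8))*(1/153) = (-4 - 1*(-65/88))*(1/153) = (-4 + 65/88)*(1/153) = -287/88*1/153 = -287/13464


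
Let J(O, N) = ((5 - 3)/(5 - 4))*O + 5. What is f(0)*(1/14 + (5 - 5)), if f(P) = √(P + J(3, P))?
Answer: √11/14 ≈ 0.23690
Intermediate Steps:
J(O, N) = 5 + 2*O (J(O, N) = (2/1)*O + 5 = (2*1)*O + 5 = 2*O + 5 = 5 + 2*O)
f(P) = √(11 + P) (f(P) = √(P + (5 + 2*3)) = √(P + (5 + 6)) = √(P + 11) = √(11 + P))
f(0)*(1/14 + (5 - 5)) = √(11 + 0)*(1/14 + (5 - 5)) = √11*(1/14 + 0) = √11*(1/14) = √11/14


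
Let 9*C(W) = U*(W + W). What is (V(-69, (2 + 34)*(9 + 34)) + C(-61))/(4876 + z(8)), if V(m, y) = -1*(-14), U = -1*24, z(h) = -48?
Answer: 509/7242 ≈ 0.070284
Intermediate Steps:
U = -24
V(m, y) = 14
C(W) = -16*W/3 (C(W) = (-24*(W + W))/9 = (-48*W)/9 = -16*W/3)
(V(-69, (2 + 34)*(9 + 34)) + C(-61))/(4876 + z(8)) = (14 - 16/3*(-61))/(4876 - 48) = (14 + 976/3)/4828 = (1018/3)*(1/4828) = 509/7242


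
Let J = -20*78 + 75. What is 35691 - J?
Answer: 37176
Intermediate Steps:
J = -1485 (J = -1560 + 75 = -1485)
35691 - J = 35691 - 1*(-1485) = 35691 + 1485 = 37176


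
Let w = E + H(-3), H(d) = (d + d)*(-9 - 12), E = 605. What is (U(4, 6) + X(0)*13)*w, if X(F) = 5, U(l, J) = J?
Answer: 51901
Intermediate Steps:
H(d) = -42*d (H(d) = (2*d)*(-21) = -42*d)
w = 731 (w = 605 - 42*(-3) = 605 + 126 = 731)
(U(4, 6) + X(0)*13)*w = (6 + 5*13)*731 = (6 + 65)*731 = 71*731 = 51901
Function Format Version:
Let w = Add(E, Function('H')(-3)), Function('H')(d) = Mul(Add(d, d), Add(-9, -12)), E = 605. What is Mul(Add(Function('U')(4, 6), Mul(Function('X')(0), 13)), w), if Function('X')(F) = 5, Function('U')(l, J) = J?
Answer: 51901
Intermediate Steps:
Function('H')(d) = Mul(-42, d) (Function('H')(d) = Mul(Mul(2, d), -21) = Mul(-42, d))
w = 731 (w = Add(605, Mul(-42, -3)) = Add(605, 126) = 731)
Mul(Add(Function('U')(4, 6), Mul(Function('X')(0), 13)), w) = Mul(Add(6, Mul(5, 13)), 731) = Mul(Add(6, 65), 731) = Mul(71, 731) = 51901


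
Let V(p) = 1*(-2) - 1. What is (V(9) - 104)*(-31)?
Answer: 3317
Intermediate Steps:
V(p) = -3 (V(p) = -2 - 1 = -3)
(V(9) - 104)*(-31) = (-3 - 104)*(-31) = -107*(-31) = 3317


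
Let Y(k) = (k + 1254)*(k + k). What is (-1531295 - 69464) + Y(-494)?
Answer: -2351639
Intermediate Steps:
Y(k) = 2*k*(1254 + k) (Y(k) = (1254 + k)*(2*k) = 2*k*(1254 + k))
(-1531295 - 69464) + Y(-494) = (-1531295 - 69464) + 2*(-494)*(1254 - 494) = -1600759 + 2*(-494)*760 = -1600759 - 750880 = -2351639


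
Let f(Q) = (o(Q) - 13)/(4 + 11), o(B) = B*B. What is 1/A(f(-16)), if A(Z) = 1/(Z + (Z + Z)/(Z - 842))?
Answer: 333639/20645 ≈ 16.161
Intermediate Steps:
o(B) = B²
f(Q) = -13/15 + Q²/15 (f(Q) = (Q² - 13)/(4 + 11) = (-13 + Q²)/15 = (-13 + Q²)*(1/15) = -13/15 + Q²/15)
A(Z) = 1/(Z + 2*Z/(-842 + Z)) (A(Z) = 1/(Z + (2*Z)/(-842 + Z)) = 1/(Z + 2*Z/(-842 + Z)))
1/A(f(-16)) = 1/((-842 + (-13/15 + (1/15)*(-16)²))/((-13/15 + (1/15)*(-16)²)*(-840 + (-13/15 + (1/15)*(-16)²)))) = 1/((-842 + (-13/15 + (1/15)*256))/((-13/15 + (1/15)*256)*(-840 + (-13/15 + (1/15)*256)))) = 1/((-842 + (-13/15 + 256/15))/((-13/15 + 256/15)*(-840 + (-13/15 + 256/15)))) = 1/((-842 + 81/5)/((81/5)*(-840 + 81/5))) = 1/((5/81)*(-4129/5)/(-4119/5)) = 1/((5/81)*(-5/4119)*(-4129/5)) = 1/(20645/333639) = 333639/20645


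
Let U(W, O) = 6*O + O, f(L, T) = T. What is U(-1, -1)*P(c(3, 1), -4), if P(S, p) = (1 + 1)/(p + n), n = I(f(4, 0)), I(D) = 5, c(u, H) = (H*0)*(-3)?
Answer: -14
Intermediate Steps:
c(u, H) = 0 (c(u, H) = 0*(-3) = 0)
n = 5
P(S, p) = 2/(5 + p) (P(S, p) = (1 + 1)/(p + 5) = 2/(5 + p))
U(W, O) = 7*O
U(-1, -1)*P(c(3, 1), -4) = (7*(-1))*(2/(5 - 4)) = -14/1 = -14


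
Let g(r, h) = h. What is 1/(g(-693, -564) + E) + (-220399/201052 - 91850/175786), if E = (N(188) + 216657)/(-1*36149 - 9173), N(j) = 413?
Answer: -369097954793922169/227768327117108804 ≈ -1.6205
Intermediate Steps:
E = -108535/22661 (E = (413 + 216657)/(-1*36149 - 9173) = 217070/(-36149 - 9173) = 217070/(-45322) = 217070*(-1/45322) = -108535/22661 ≈ -4.7895)
1/(g(-693, -564) + E) + (-220399/201052 - 91850/175786) = 1/(-564 - 108535/22661) + (-220399/201052 - 91850/175786) = 1/(-12889339/22661) + (-220399*1/201052 - 91850*1/175786) = -22661/12889339 + (-220399/201052 - 45925/87893) = -22661/12889339 - 28604842407/17671063436 = -369097954793922169/227768327117108804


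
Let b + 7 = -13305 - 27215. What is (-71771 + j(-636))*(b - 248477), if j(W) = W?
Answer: 20925912628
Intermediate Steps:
b = -40527 (b = -7 + (-13305 - 27215) = -7 - 40520 = -40527)
(-71771 + j(-636))*(b - 248477) = (-71771 - 636)*(-40527 - 248477) = -72407*(-289004) = 20925912628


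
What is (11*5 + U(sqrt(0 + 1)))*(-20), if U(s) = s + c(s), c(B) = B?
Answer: -1140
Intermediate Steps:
U(s) = 2*s (U(s) = s + s = 2*s)
(11*5 + U(sqrt(0 + 1)))*(-20) = (11*5 + 2*sqrt(0 + 1))*(-20) = (55 + 2*sqrt(1))*(-20) = (55 + 2*1)*(-20) = (55 + 2)*(-20) = 57*(-20) = -1140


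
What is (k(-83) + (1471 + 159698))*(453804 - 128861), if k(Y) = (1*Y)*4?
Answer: 52262857291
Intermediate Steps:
k(Y) = 4*Y (k(Y) = Y*4 = 4*Y)
(k(-83) + (1471 + 159698))*(453804 - 128861) = (4*(-83) + (1471 + 159698))*(453804 - 128861) = (-332 + 161169)*324943 = 160837*324943 = 52262857291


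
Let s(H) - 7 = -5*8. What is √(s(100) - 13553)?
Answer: I*√13586 ≈ 116.56*I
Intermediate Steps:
s(H) = -33 (s(H) = 7 - 5*8 = 7 - 40 = -33)
√(s(100) - 13553) = √(-33 - 13553) = √(-13586) = I*√13586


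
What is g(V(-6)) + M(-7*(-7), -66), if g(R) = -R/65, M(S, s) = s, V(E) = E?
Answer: -4284/65 ≈ -65.908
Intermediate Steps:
g(R) = -R/65
g(V(-6)) + M(-7*(-7), -66) = -1/65*(-6) - 66 = 6/65 - 66 = -4284/65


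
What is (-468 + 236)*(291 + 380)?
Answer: -155672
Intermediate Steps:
(-468 + 236)*(291 + 380) = -232*671 = -155672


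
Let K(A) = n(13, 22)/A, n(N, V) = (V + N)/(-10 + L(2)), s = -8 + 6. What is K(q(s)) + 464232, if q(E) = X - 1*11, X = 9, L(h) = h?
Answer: 7427747/16 ≈ 4.6423e+5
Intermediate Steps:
s = -2
n(N, V) = -N/8 - V/8 (n(N, V) = (V + N)/(-10 + 2) = (N + V)/(-8) = (N + V)*(-1/8) = -N/8 - V/8)
q(E) = -2 (q(E) = 9 - 1*11 = 9 - 11 = -2)
K(A) = -35/(8*A) (K(A) = (-1/8*13 - 1/8*22)/A = (-13/8 - 11/4)/A = -35/(8*A))
K(q(s)) + 464232 = -35/8/(-2) + 464232 = -35/8*(-1/2) + 464232 = 35/16 + 464232 = 7427747/16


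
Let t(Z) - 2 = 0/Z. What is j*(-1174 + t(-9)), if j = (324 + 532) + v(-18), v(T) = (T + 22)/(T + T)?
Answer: -9027916/9 ≈ -1.0031e+6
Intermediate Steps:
t(Z) = 2 (t(Z) = 2 + 0/Z = 2 + 0 = 2)
v(T) = (22 + T)/(2*T) (v(T) = (22 + T)/((2*T)) = (22 + T)*(1/(2*T)) = (22 + T)/(2*T))
j = 7703/9 (j = (324 + 532) + (1/2)*(22 - 18)/(-18) = 856 + (1/2)*(-1/18)*4 = 856 - 1/9 = 7703/9 ≈ 855.89)
j*(-1174 + t(-9)) = 7703*(-1174 + 2)/9 = (7703/9)*(-1172) = -9027916/9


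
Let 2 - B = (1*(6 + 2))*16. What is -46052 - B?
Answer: -45926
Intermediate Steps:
B = -126 (B = 2 - 1*(6 + 2)*16 = 2 - 1*8*16 = 2 - 8*16 = 2 - 1*128 = 2 - 128 = -126)
-46052 - B = -46052 - 1*(-126) = -46052 + 126 = -45926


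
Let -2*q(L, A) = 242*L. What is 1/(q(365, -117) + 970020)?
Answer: 1/925855 ≈ 1.0801e-6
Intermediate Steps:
q(L, A) = -121*L
1/(q(365, -117) + 970020) = 1/(-121*365 + 970020) = 1/(-44165 + 970020) = 1/925855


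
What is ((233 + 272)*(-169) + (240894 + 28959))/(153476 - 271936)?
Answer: -46127/29615 ≈ -1.5576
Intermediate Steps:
((233 + 272)*(-169) + (240894 + 28959))/(153476 - 271936) = (505*(-169) + 269853)/(-118460) = (-85345 + 269853)*(-1/118460) = 184508*(-1/118460) = -46127/29615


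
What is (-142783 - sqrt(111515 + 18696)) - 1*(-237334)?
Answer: 94551 - sqrt(130211) ≈ 94190.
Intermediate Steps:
(-142783 - sqrt(111515 + 18696)) - 1*(-237334) = (-142783 - sqrt(130211)) + 237334 = 94551 - sqrt(130211)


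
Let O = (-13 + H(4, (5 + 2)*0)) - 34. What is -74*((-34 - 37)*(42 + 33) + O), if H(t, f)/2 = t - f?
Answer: 396936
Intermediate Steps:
H(t, f) = -2*f + 2*t (H(t, f) = 2*(t - f) = -2*f + 2*t)
O = -39 (O = (-13 + (-2*(5 + 2)*0 + 2*4)) - 34 = (-13 + (-14*0 + 8)) - 34 = (-13 + (-2*0 + 8)) - 34 = (-13 + (0 + 8)) - 34 = (-13 + 8) - 34 = -5 - 34 = -39)
-74*((-34 - 37)*(42 + 33) + O) = -74*((-34 - 37)*(42 + 33) - 39) = -74*(-71*75 - 39) = -74*(-5325 - 39) = -74*(-5364) = 396936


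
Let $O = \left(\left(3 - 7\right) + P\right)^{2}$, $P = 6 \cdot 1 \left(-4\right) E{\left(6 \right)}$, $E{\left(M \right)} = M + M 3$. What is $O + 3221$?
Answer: $339621$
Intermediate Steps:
$E{\left(M \right)} = 4 M$ ($E{\left(M \right)} = M + 3 M = 4 M$)
$P = -576$ ($P = 6 \cdot 1 \left(-4\right) 4 \cdot 6 = 6 \left(-4\right) 24 = \left(-24\right) 24 = -576$)
$O = 336400$ ($O = \left(\left(3 - 7\right) - 576\right)^{2} = \left(-4 - 576\right)^{2} = \left(-580\right)^{2} = 336400$)
$O + 3221 = 336400 + 3221 = 339621$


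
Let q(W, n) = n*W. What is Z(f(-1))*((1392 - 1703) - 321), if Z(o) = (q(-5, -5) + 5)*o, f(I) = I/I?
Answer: -18960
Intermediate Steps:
q(W, n) = W*n
f(I) = 1
Z(o) = 30*o (Z(o) = (-5*(-5) + 5)*o = (25 + 5)*o = 30*o)
Z(f(-1))*((1392 - 1703) - 321) = (30*1)*((1392 - 1703) - 321) = 30*(-311 - 321) = 30*(-632) = -18960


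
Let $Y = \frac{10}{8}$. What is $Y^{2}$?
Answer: $\frac{25}{16} \approx 1.5625$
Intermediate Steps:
$Y = \frac{5}{4}$ ($Y = 10 \cdot \frac{1}{8} = \frac{5}{4} \approx 1.25$)
$Y^{2} = \left(\frac{5}{4}\right)^{2} = \frac{25}{16}$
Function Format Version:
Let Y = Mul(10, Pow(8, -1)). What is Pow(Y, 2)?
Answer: Rational(25, 16) ≈ 1.5625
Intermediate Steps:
Y = Rational(5, 4) (Y = Mul(10, Rational(1, 8)) = Rational(5, 4) ≈ 1.2500)
Pow(Y, 2) = Pow(Rational(5, 4), 2) = Rational(25, 16)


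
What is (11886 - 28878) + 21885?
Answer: 4893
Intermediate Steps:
(11886 - 28878) + 21885 = -16992 + 21885 = 4893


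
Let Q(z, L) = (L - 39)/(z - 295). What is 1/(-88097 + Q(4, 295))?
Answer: -291/25636483 ≈ -1.1351e-5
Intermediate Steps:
Q(z, L) = (-39 + L)/(-295 + z)
1/(-88097 + Q(4, 295)) = 1/(-88097 + (-39 + 295)/(-295 + 4)) = 1/(-88097 + 256/(-291)) = 1/(-88097 - 1/291*256) = 1/(-88097 - 256/291) = 1/(-25636483/291) = -291/25636483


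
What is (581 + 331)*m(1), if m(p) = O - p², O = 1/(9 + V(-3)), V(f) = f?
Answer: -760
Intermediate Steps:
O = ⅙ (O = 1/(9 - 3) = 1/6 = ⅙ ≈ 0.16667)
m(p) = ⅙ - p²
(581 + 331)*m(1) = (581 + 331)*(⅙ - 1*1²) = 912*(⅙ - 1*1) = 912*(⅙ - 1) = 912*(-⅚) = -760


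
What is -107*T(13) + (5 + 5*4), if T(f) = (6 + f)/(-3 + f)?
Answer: -1783/10 ≈ -178.30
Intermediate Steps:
T(f) = (6 + f)/(-3 + f)
-107*T(13) + (5 + 5*4) = -107*(6 + 13)/(-3 + 13) + (5 + 5*4) = -107*19/10 + (5 + 20) = -107*19/10 + 25 = -2033/10 + 25 = -1783/10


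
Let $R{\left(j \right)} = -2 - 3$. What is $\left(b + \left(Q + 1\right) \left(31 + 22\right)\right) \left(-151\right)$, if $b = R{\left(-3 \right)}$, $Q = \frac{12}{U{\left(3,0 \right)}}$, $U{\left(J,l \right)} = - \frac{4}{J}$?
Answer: $64779$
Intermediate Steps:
$Q = -9$ ($Q = \frac{12}{\left(-4\right) \frac{1}{3}} = \frac{12}{- \frac{4}{3}} = 12 \left(- \frac{3}{4}\right) = -9$)
$R{\left(j \right)} = -5$
$b = -5$
$\left(b + \left(Q + 1\right) \left(31 + 22\right)\right) \left(-151\right) = \left(-5 + \left(-9 + 1\right) \left(31 + 22\right)\right) \left(-151\right) = \left(-5 - 424\right) \left(-151\right) = \left(-429\right) \left(-151\right) = 64779$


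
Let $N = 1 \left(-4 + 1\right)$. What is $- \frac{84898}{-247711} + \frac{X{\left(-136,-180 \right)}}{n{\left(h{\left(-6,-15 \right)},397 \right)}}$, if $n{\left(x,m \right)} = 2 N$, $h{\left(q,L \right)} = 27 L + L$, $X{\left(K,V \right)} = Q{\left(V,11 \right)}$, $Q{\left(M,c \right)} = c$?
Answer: $- \frac{2215433}{1486266} \approx -1.4906$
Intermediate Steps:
$X{\left(K,V \right)} = 11$
$N = -3$ ($N = 1 \left(-3\right) = -3$)
$h{\left(q,L \right)} = 28 L$
$n{\left(x,m \right)} = -6$ ($n{\left(x,m \right)} = 2 \left(-3\right) = -6$)
$- \frac{84898}{-247711} + \frac{X{\left(-136,-180 \right)}}{n{\left(h{\left(-6,-15 \right)},397 \right)}} = - \frac{84898}{-247711} + \frac{11}{-6} = \left(-84898\right) \left(- \frac{1}{247711}\right) + 11 \left(- \frac{1}{6}\right) = \frac{84898}{247711} - \frac{11}{6} = - \frac{2215433}{1486266}$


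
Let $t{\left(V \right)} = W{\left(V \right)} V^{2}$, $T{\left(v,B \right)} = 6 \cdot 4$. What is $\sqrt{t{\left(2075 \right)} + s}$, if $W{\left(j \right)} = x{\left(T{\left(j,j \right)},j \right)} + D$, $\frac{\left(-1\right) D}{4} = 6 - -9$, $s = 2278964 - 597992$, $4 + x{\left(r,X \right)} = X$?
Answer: $\sqrt{8660292847} \approx 93061.0$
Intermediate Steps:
$T{\left(v,B \right)} = 24$
$x{\left(r,X \right)} = -4 + X$
$s = 1680972$
$D = -60$ ($D = - 4 \left(6 - -9\right) = - 4 \left(6 + 9\right) = \left(-4\right) 15 = -60$)
$W{\left(j \right)} = -64 + j$ ($W{\left(j \right)} = \left(-4 + j\right) - 60 = -64 + j$)
$t{\left(V \right)} = V^{2} \left(-64 + V\right)$ ($t{\left(V \right)} = \left(-64 + V\right) V^{2} = V^{2} \left(-64 + V\right)$)
$\sqrt{t{\left(2075 \right)} + s} = \sqrt{2075^{2} \left(-64 + 2075\right) + 1680972} = \sqrt{4305625 \cdot 2011 + 1680972} = \sqrt{8658611875 + 1680972} = \sqrt{8660292847}$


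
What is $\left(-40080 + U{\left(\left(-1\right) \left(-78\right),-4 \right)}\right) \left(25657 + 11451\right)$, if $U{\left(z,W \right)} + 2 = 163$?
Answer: $-1481314252$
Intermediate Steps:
$U{\left(z,W \right)} = 161$ ($U{\left(z,W \right)} = -2 + 163 = 161$)
$\left(-40080 + U{\left(\left(-1\right) \left(-78\right),-4 \right)}\right) \left(25657 + 11451\right) = \left(-40080 + 161\right) \left(25657 + 11451\right) = \left(-39919\right) 37108 = -1481314252$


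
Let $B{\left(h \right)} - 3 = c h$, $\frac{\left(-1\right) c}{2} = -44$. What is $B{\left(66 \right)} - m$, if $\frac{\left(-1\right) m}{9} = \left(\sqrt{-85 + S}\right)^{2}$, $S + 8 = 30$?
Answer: $5244$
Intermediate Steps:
$S = 22$ ($S = -8 + 30 = 22$)
$c = 88$ ($c = \left(-2\right) \left(-44\right) = 88$)
$B{\left(h \right)} = 3 + 88 h$
$m = 567$ ($m = - 9 \left(\sqrt{-85 + 22}\right)^{2} = - 9 \left(\sqrt{-63}\right)^{2} = - 9 \left(3 i \sqrt{7}\right)^{2} = \left(-9\right) \left(-63\right) = 567$)
$B{\left(66 \right)} - m = \left(3 + 88 \cdot 66\right) - 567 = \left(3 + 5808\right) - 567 = 5811 - 567 = 5244$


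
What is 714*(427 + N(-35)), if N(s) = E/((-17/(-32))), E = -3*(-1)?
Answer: 308910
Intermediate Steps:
E = 3
N(s) = 96/17 (N(s) = 3/((-17/(-32))) = 3/((-17*(-1/32))) = 3/(17/32) = 3*(32/17) = 96/17)
714*(427 + N(-35)) = 714*(427 + 96/17) = 714*(7355/17) = 308910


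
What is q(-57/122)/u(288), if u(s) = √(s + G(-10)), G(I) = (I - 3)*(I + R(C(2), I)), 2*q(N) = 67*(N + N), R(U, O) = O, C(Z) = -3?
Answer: -3819*√137/33428 ≈ -1.3372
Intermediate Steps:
q(N) = 67*N (q(N) = (67*(N + N))/2 = (67*(2*N))/2 = (134*N)/2 = 67*N)
G(I) = 2*I*(-3 + I) (G(I) = (I - 3)*(I + I) = (-3 + I)*(2*I) = 2*I*(-3 + I))
u(s) = √(260 + s) (u(s) = √(s + 2*(-10)*(-3 - 10)) = √(s + 2*(-10)*(-13)) = √(s + 260) = √(260 + s))
q(-57/122)/u(288) = (67*(-57/122))/(√(260 + 288)) = (67*(-57*1/122))/(√548) = (67*(-57/122))/((2*√137)) = -3819*√137/33428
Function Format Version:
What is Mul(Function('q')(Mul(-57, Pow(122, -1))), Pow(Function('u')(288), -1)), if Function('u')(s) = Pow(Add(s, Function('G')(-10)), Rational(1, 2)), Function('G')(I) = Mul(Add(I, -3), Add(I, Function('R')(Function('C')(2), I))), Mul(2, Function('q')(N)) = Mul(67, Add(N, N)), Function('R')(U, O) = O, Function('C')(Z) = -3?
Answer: Mul(Rational(-3819, 33428), Pow(137, Rational(1, 2))) ≈ -1.3372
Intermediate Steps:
Function('q')(N) = Mul(67, N) (Function('q')(N) = Mul(Rational(1, 2), Mul(67, Add(N, N))) = Mul(Rational(1, 2), Mul(67, Mul(2, N))) = Mul(Rational(1, 2), Mul(134, N)) = Mul(67, N))
Function('G')(I) = Mul(2, I, Add(-3, I)) (Function('G')(I) = Mul(Add(I, -3), Add(I, I)) = Mul(Add(-3, I), Mul(2, I)) = Mul(2, I, Add(-3, I)))
Function('u')(s) = Pow(Add(260, s), Rational(1, 2)) (Function('u')(s) = Pow(Add(s, Mul(2, -10, Add(-3, -10))), Rational(1, 2)) = Pow(Add(s, Mul(2, -10, -13)), Rational(1, 2)) = Pow(Add(s, 260), Rational(1, 2)) = Pow(Add(260, s), Rational(1, 2)))
Mul(Function('q')(Mul(-57, Pow(122, -1))), Pow(Function('u')(288), -1)) = Mul(Mul(67, Mul(-57, Pow(122, -1))), Pow(Pow(Add(260, 288), Rational(1, 2)), -1)) = Mul(Mul(67, Mul(-57, Rational(1, 122))), Pow(Pow(548, Rational(1, 2)), -1)) = Mul(Mul(67, Rational(-57, 122)), Pow(Mul(2, Pow(137, Rational(1, 2))), -1)) = Mul(Rational(-3819, 122), Mul(Rational(1, 274), Pow(137, Rational(1, 2)))) = Mul(Rational(-3819, 33428), Pow(137, Rational(1, 2)))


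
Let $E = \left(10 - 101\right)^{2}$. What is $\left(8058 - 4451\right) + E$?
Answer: $11888$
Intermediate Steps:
$E = 8281$ ($E = \left(-91\right)^{2} = 8281$)
$\left(8058 - 4451\right) + E = \left(8058 - 4451\right) + 8281 = 3607 + 8281 = 11888$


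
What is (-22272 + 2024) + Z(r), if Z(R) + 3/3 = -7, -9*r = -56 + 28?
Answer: -20256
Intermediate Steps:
r = 28/9 (r = -(-56 + 28)/9 = -1/9*(-28) = 28/9 ≈ 3.1111)
Z(R) = -8 (Z(R) = -1 - 7 = -8)
(-22272 + 2024) + Z(r) = (-22272 + 2024) - 8 = -20248 - 8 = -20256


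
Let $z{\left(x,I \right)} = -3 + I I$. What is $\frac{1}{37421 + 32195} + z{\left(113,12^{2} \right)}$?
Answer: $\frac{1443348529}{69616} \approx 20733.0$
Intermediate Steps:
$z{\left(x,I \right)} = -3 + I^{2}$
$\frac{1}{37421 + 32195} + z{\left(113,12^{2} \right)} = \frac{1}{37421 + 32195} - \left(3 - \left(12^{2}\right)^{2}\right) = \frac{1}{69616} - \left(3 - 144^{2}\right) = \frac{1}{69616} + \left(-3 + 20736\right) = \frac{1}{69616} + 20733 = \frac{1443348529}{69616}$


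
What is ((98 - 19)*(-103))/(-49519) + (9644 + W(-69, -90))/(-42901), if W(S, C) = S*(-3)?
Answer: -138726232/2124414619 ≈ -0.065301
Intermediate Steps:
W(S, C) = -3*S
((98 - 19)*(-103))/(-49519) + (9644 + W(-69, -90))/(-42901) = ((98 - 19)*(-103))/(-49519) + (9644 - 3*(-69))/(-42901) = (79*(-103))*(-1/49519) + (9644 + 207)*(-1/42901) = -8137*(-1/49519) + 9851*(-1/42901) = 8137/49519 - 9851/42901 = -138726232/2124414619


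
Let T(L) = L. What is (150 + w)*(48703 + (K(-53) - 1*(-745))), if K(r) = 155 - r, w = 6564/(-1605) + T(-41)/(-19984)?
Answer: 9683000337201/1336430 ≈ 7.2454e+6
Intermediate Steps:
w = -43703057/10691440 (w = 6564/(-1605) - 41/(-19984) = 6564*(-1/1605) - 41*(-1/19984) = -2188/535 + 41/19984 = -43703057/10691440 ≈ -4.0877)
(150 + w)*(48703 + (K(-53) - 1*(-745))) = (150 - 43703057/10691440)*(48703 + ((155 - 1*(-53)) - 1*(-745))) = 1560012943*(48703 + ((155 + 53) + 745))/10691440 = 1560012943*(48703 + (208 + 745))/10691440 = 1560012943*(48703 + 953)/10691440 = (1560012943/10691440)*49656 = 9683000337201/1336430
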